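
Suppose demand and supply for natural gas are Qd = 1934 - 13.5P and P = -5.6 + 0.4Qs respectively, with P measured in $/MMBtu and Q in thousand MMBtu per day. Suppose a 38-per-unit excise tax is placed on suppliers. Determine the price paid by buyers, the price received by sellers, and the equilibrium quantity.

Rewriting in direct form: Qs = 14 + 2.5P.
Suppliers keep P_s = P_b - 38 per unit, so supply in terms of the buyer price is Qs = -81 + 2.5P_b.
Market clearing requires 1934 - 13.5P_b = -81 + 2.5P_b; hence 2015 = 16P_b and P_b = 125.9375.
Then P_s = 125.9375 - 38 = 87.9375 and Q = 1934 - 13.5(125.9375) = 233.84375.

P_b = 125.9375, P_s = 87.9375, Q = 233.84375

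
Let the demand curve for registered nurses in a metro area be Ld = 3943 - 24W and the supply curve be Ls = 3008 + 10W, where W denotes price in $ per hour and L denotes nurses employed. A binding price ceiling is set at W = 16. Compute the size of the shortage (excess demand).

With W fixed at 16, quantity demanded is 3559 and quantity supplied is 3168.
Shortage = Ld - Ls = 3559 - 3168 = 391.

Shortage = 391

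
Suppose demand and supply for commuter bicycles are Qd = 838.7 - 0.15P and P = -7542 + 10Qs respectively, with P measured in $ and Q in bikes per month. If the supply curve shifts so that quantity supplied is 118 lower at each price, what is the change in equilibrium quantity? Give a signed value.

In direct form, Qs = 754.2 + 0.1P.
Equating demand and supply, 838.7 - 0.15P = 754.2 + 0.1P gives 0.25P = 84.5, so P* = 338.
Then Q* = 838.7 - 0.15(338) = 788.
After the shift, supply is Qs = 636.2 + 0.1P.
New equilibrium: 202.5 = 0.25P, so P = 810 and Q = 717.2.
ΔQ = 717.2 - 788 = -70.8.

ΔQ = -70.8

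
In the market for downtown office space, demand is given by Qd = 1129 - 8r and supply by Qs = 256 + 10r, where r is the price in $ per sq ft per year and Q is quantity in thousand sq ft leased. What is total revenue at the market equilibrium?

The market clears where 1129 - 8r = 256 + 10r. Rearranging, 18r = 873, hence r* = 48.5.
From the demand curve, Q* = 1129 - 8(48.5) = 741.
Total revenue = r* × Q* = 48.5 × 741 = 35938.5.

Total revenue = 35938.5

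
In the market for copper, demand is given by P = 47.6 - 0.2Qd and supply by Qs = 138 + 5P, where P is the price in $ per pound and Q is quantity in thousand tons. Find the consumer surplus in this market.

Consumer surplus = 3534.4

Inverting to quantity form: Qd = 238 - 5P.
The market clears where 238 - 5P = 138 + 5P. Rearranging, 10P = 100, hence P* = 10.
From the demand curve, Q* = 238 - 5(10) = 188.
Demand choke price (Qd = 0): P = 238/5 = 47.6. Consumer surplus = ½ × (47.6 - 10) × 188 = 3534.4.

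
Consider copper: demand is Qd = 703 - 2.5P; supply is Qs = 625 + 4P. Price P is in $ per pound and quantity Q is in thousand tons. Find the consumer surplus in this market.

At equilibrium Qd = Qs, so 703 - 2.5P = 625 + 4P; collecting terms, 78 = 6.5P and P* = 12.
From the demand curve, Q* = 703 - 2.5(12) = 673.
Demand choke price (Qd = 0): P = 703/2.5 = 281.2. Consumer surplus = ½ × (281.2 - 12) × 673 = 90585.8.

Consumer surplus = 90585.8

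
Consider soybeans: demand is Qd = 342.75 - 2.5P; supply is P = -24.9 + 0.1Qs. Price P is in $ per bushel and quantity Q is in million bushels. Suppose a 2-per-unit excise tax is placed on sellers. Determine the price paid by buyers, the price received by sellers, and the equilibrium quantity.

Rewriting in direct form: Qs = 249 + 10P.
Sellers keep P_s = P_b - 2 per unit, so supply in terms of the buyer price is Qs = 229 + 10P_b.
Set Qd = Qs: 342.75 - 2.5P_b = 229 + 10P_b, so 113.75 = 12.5P_b and P_b = 9.1.
Then P_s = 9.1 - 2 = 7.1 and Q = 342.75 - 2.5(9.1) = 320.

P_b = 9.1, P_s = 7.1, Q = 320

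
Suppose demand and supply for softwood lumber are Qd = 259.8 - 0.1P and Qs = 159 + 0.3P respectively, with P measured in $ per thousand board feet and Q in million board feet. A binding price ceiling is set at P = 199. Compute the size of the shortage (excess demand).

Shortage = 21.2

At P = 199: Qd = 239.9 and Qs = 218.7.
Shortage = Qd - Qs = 239.9 - 218.7 = 21.2.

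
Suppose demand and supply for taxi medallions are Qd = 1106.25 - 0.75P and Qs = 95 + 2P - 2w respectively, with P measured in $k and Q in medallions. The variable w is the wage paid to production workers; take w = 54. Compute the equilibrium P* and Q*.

With w = 54, supply is Qs = -13 + 2P.
At equilibrium Qd = Qs, so 1106.25 - 0.75P = -13 + 2P; collecting terms, 1119.25 = 2.75P and P* = 407.
Substitute back: Q* = 1106.25 - 0.75(407) = 801.

P* = 407, Q* = 801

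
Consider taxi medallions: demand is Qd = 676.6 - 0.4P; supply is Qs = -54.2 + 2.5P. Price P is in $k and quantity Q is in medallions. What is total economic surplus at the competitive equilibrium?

Total surplus = 480741.178

Equating demand and supply, 676.6 - 0.4P = -54.2 + 2.5P gives 2.9P = 730.8, so P* = 252.
Substitute back: Q* = 676.6 - 0.4(252) = 575.8.
Demand choke price = 1691.5; supply choke price = 21.68. CS = ½(1691.5 - 252)(575.8) = 414432.05; PS = ½(252 - 21.68)(575.8) = 66309.128. Total surplus = 480741.178.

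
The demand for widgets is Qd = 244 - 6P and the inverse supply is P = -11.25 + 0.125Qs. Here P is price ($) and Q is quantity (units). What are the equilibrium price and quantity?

Rewriting in direct form: Qs = 90 + 8P.
Set Qd = Qs: 244 - 6P = 90 + 8P, so 154 = 14P and P* = 11.
From the demand curve, Q* = 244 - 6(11) = 178.

P* = 11, Q* = 178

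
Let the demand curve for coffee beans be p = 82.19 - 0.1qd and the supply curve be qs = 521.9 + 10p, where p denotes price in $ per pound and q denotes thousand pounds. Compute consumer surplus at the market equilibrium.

Consumer surplus = 22572.4805

Rewriting in direct form: qd = 821.9 - 10p.
The market clears where 821.9 - 10p = 521.9 + 10p. Rearranging, 20p = 300, hence p* = 15.
From the demand curve, q* = 821.9 - 10(15) = 671.9.
Demand choke price (qd = 0): p = 821.9/10 = 82.19. Consumer surplus = ½ × (82.19 - 15) × 671.9 = 22572.4805.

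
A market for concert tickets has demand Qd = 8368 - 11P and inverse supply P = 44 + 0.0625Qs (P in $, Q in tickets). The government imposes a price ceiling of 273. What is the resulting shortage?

Rewriting in direct form: Qs = -704 + 16P.
Evaluating both curves at the ceiling price 273 gives Qd = 5365, Qs = 3664.
Shortage = Qd - Qs = 5365 - 3664 = 1701.

Shortage = 1701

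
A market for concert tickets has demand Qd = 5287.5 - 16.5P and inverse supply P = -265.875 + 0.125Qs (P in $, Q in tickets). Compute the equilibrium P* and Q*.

Inverting to quantity form: Qs = 2127 + 8P.
Equating demand and supply, 5287.5 - 16.5P = 2127 + 8P gives 24.5P = 3160.5, so P* = 129.
Plugging P* into demand: Q* = 5287.5 - 16.5(129) = 3159.

P* = 129, Q* = 3159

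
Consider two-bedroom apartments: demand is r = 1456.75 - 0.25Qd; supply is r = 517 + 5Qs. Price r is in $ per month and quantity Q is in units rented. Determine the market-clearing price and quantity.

r* = 1412, Q* = 179

Solving each curve for Q: Qd = 5827 - 4r and Qs = -103.4 + 0.2r.
Set Qd = Qs: 5827 - 4r = -103.4 + 0.2r, so 5930.4 = 4.2r and r* = 1412.
Substitute back: Q* = 5827 - 4(1412) = 179.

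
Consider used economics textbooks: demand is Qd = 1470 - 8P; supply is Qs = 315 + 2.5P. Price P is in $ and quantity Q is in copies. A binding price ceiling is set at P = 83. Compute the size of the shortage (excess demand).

At P = 83: Qd = 806 and Qs = 522.5.
Shortage = Qd - Qs = 806 - 522.5 = 283.5.

Shortage = 283.5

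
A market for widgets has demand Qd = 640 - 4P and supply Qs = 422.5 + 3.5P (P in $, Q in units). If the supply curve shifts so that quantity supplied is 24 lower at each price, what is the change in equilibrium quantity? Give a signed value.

At equilibrium Qd = Qs, so 640 - 4P = 422.5 + 3.5P; collecting terms, 217.5 = 7.5P and P* = 29.
Substitute back: Q* = 640 - 4(29) = 524.
After the shift, supply is Qs = 398.5 + 3.5P.
The new intersection has 241.5 = 7.5P, i.e. P = 32.2, Q = 511.2.
ΔQ = 511.2 - 524 = -12.8.

ΔQ = -12.8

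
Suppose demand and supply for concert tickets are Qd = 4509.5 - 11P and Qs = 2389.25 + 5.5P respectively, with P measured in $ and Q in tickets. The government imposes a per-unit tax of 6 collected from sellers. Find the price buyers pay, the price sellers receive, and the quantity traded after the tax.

P_b = 130.5, P_s = 124.5, Q = 3074

Sellers keep P_s = P_b - 6 per unit, so supply in terms of the buyer price is Qs = 2356.25 + 5.5P_b.
Equate demand and the shifted supply: 4509.5 - 11P_b = 2356.25 + 5.5P_b, giving 16.5P_b = 2153.25, so P_b = 130.5.
So P_s = 124.5 and the quantity traded is Q = 4509.5 - 11(130.5) = 3074.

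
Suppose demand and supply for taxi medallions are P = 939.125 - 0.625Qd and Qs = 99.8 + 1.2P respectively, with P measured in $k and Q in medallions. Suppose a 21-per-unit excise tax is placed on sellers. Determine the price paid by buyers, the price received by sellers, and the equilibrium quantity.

P_b = 510, P_s = 489, Q = 686.6

Inverting to quantity form: Qd = 1502.6 - 1.6P.
With a tax of 21 on sellers, they supply based on the net price P_s = P_b - 21, so Qs = 74.6 + 1.2P_b.
Market clearing requires 1502.6 - 1.6P_b = 74.6 + 1.2P_b; hence 1428 = 2.8P_b and P_b = 510.
Then P_s = 510 - 21 = 489 and Q = 1502.6 - 1.6(510) = 686.6.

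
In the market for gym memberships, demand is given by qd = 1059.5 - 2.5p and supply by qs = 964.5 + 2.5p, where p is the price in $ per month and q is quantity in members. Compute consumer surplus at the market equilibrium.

Equating demand and supply, 1059.5 - 2.5p = 964.5 + 2.5p gives 5p = 95, so p* = 19.
Substitute back: q* = 1059.5 - 2.5(19) = 1012.
Demand choke price (qd = 0): p = 1059.5/2.5 = 423.8. Consumer surplus = ½ × (423.8 - 19) × 1012 = 204828.8.

Consumer surplus = 204828.8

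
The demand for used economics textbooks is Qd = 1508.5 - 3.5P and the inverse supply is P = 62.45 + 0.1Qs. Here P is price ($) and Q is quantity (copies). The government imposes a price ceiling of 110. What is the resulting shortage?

Shortage = 648

In direct form, Qs = -624.5 + 10P.
Evaluating both curves at the ceiling price 110 gives Qd = 1123.5, Qs = 475.5.
Shortage = Qd - Qs = 1123.5 - 475.5 = 648.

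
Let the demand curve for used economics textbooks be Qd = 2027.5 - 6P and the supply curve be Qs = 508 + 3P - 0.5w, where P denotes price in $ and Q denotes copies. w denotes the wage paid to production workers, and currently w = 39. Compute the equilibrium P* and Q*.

With w = 39, supply is Qs = 488.5 + 3P.
The market clears where 2027.5 - 6P = 488.5 + 3P. Rearranging, 9P = 1539, hence P* = 171.
Then Q* = 2027.5 - 6(171) = 1001.5.

P* = 171, Q* = 1001.5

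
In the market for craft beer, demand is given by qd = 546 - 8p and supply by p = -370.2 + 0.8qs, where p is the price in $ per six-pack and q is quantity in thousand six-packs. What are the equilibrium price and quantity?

In direct form, qs = 462.75 + 1.25p.
Set qd = qs: 546 - 8p = 462.75 + 1.25p, so 83.25 = 9.25p and p* = 9.
Plugging p* into demand: q* = 546 - 8(9) = 474.

p* = 9, q* = 474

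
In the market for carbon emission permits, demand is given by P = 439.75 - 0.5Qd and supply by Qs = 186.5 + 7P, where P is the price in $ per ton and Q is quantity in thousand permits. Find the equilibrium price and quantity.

In direct form, Qd = 879.5 - 2P.
Equating demand and supply, 879.5 - 2P = 186.5 + 7P gives 9P = 693, so P* = 77.
Substitute back: Q* = 879.5 - 2(77) = 725.5.

P* = 77, Q* = 725.5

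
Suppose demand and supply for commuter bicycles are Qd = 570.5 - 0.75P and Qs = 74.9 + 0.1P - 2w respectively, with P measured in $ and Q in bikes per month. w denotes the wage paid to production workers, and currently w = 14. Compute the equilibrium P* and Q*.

P* = 616, Q* = 108.5

With w = 14, supply is Qs = 46.9 + 0.1P.
Equating demand and supply, 570.5 - 0.75P = 46.9 + 0.1P gives 0.85P = 523.6, so P* = 616.
Substitute back: Q* = 570.5 - 0.75(616) = 108.5.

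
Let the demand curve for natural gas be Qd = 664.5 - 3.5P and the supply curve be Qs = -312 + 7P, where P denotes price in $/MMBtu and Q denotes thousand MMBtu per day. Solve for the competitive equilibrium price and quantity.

Equating demand and supply, 664.5 - 3.5P = -312 + 7P gives 10.5P = 976.5, so P* = 93.
Substitute back: Q* = 664.5 - 3.5(93) = 339.

P* = 93, Q* = 339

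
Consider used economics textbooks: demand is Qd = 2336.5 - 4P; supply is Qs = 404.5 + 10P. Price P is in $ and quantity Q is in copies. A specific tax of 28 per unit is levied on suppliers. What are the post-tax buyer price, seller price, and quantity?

P_b = 158, P_s = 130, Q = 1704.5

Suppliers keep P_s = P_b - 28 per unit, so supply in terms of the buyer price is Qs = 124.5 + 10P_b.
Market clearing requires 2336.5 - 4P_b = 124.5 + 10P_b; hence 2212 = 14P_b and P_b = 158.
Then P_s = 158 - 28 = 130 and Q = 2336.5 - 4(158) = 1704.5.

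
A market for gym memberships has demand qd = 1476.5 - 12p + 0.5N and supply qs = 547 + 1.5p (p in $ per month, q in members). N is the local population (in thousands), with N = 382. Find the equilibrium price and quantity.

p* = 83, q* = 671.5

With N = 382, demand is qd = 1667.5 - 12p.
The market clears where 1667.5 - 12p = 547 + 1.5p. Rearranging, 13.5p = 1120.5, hence p* = 83.
Then q* = 1667.5 - 12(83) = 671.5.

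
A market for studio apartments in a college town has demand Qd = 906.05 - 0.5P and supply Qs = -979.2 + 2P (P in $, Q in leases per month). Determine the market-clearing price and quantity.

P* = 754.1, Q* = 529

Equating demand and supply, 906.05 - 0.5P = -979.2 + 2P gives 2.5P = 1885.25, so P* = 754.1.
Plugging P* into demand: Q* = 906.05 - 0.5(754.1) = 529.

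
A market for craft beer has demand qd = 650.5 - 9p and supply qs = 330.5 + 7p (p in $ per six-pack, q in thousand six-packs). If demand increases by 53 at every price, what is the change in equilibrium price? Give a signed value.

Equating demand and supply, 650.5 - 9p = 330.5 + 7p gives 16p = 320, so p* = 20.
From the demand curve, q* = 650.5 - 9(20) = 470.5.
After the shift, demand is qd = 703.5 - 9p.
The new intersection has 373 = 16p, i.e. p = 23.3125, q = 493.6875.
Δp = 23.3125 - 20 = 3.3125.

Δp = 3.3125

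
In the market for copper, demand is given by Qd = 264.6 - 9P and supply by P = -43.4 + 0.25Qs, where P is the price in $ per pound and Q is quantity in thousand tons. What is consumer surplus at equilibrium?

Consumer surplus = 2257.92

In direct form, Qs = 173.6 + 4P.
The market clears where 264.6 - 9P = 173.6 + 4P. Rearranging, 13P = 91, hence P* = 7.
Plugging P* into demand: Q* = 264.6 - 9(7) = 201.6.
Demand choke price (Qd = 0): P = 264.6/9 = 29.4. Consumer surplus = ½ × (29.4 - 7) × 201.6 = 2257.92.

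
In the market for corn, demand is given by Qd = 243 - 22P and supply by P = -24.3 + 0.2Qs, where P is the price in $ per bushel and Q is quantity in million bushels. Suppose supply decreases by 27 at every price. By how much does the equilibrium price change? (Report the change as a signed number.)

ΔP = 1

Inverting to quantity form: Qs = 121.5 + 5P.
At equilibrium Qd = Qs, so 243 - 22P = 121.5 + 5P; collecting terms, 121.5 = 27P and P* = 4.5.
From the demand curve, Q* = 243 - 22(4.5) = 144.
After the shift, supply is Qs = 94.5 + 5P.
The new intersection has 148.5 = 27P, i.e. P = 5.5, Q = 122.
ΔP = 5.5 - 4.5 = 1.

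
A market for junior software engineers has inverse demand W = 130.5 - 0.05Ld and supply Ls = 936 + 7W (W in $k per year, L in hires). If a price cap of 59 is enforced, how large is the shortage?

Shortage = 81

In direct form, Ld = 2610 - 20W.
At W = 59: Ld = 1430 and Ls = 1349.
Shortage = Ld - Ls = 1430 - 1349 = 81.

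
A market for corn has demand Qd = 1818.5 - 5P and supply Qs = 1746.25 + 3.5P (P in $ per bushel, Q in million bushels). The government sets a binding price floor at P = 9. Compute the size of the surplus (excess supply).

Surplus = 4.25

At P = 9: Qd = 1773.5 and Qs = 1777.75.
Surplus = Qs - Qd = 1777.75 - 1773.5 = 4.25.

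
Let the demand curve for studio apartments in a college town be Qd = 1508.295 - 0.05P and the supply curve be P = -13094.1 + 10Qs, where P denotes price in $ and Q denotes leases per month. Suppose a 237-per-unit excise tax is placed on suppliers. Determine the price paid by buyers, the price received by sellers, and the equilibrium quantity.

P_b = 1483.9, P_s = 1246.9, Q = 1434.1

In direct form, Qs = 1309.41 + 0.1P.
The tax drives a wedge P_b - P_s = 237. Substituting P_s = P_b - 237 into supply: Qs = 1285.71 + 0.1P_b.
Set Qd = Qs: 1508.295 - 0.05P_b = 1285.71 + 0.1P_b, so 222.585 = 0.15P_b and P_b = 1483.9.
So P_s = 1246.9 and the quantity traded is Q = 1508.295 - 0.05(1483.9) = 1434.1.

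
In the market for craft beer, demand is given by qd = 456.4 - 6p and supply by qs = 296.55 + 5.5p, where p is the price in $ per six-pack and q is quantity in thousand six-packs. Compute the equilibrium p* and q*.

p* = 13.9, q* = 373

Set qd = qs: 456.4 - 6p = 296.55 + 5.5p, so 159.85 = 11.5p and p* = 13.9.
Plugging p* into demand: q* = 456.4 - 6(13.9) = 373.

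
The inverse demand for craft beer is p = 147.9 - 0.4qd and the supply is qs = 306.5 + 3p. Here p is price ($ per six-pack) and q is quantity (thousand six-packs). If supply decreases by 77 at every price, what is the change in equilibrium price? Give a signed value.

In direct form, qd = 369.75 - 2.5p.
The market clears where 369.75 - 2.5p = 306.5 + 3p. Rearranging, 5.5p = 63.25, hence p* = 11.5.
Substitute back: q* = 369.75 - 2.5(11.5) = 341.
After the shift, supply is qs = 229.5 + 3p.
The new intersection has 140.25 = 5.5p, i.e. p = 25.5, q = 306.
Δp = 25.5 - 11.5 = 14.

Δp = 14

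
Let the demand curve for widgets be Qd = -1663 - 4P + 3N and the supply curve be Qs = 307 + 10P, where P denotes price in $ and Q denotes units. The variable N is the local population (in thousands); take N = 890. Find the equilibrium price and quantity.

With N = 890, demand is Qd = 1007 - 4P.
Equating demand and supply, 1007 - 4P = 307 + 10P gives 14P = 700, so P* = 50.
Plugging P* into demand: Q* = 1007 - 4(50) = 807.

P* = 50, Q* = 807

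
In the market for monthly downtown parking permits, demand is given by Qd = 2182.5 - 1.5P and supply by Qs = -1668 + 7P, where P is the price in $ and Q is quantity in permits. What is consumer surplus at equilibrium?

Consumer surplus = 753003

Equating demand and supply, 2182.5 - 1.5P = -1668 + 7P gives 8.5P = 3850.5, so P* = 453.
Then Q* = 2182.5 - 1.5(453) = 1503.
Demand choke price (Qd = 0): P = 2182.5/1.5 = 1455. Consumer surplus = ½ × (1455 - 453) × 1503 = 753003.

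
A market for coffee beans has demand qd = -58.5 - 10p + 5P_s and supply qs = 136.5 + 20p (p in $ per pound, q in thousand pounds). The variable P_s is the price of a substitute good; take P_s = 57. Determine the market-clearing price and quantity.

p* = 3, q* = 196.5

With P_s = 57, demand is qd = 226.5 - 10p.
The market clears where 226.5 - 10p = 136.5 + 20p. Rearranging, 30p = 90, hence p* = 3.
Plugging p* into demand: q* = 226.5 - 10(3) = 196.5.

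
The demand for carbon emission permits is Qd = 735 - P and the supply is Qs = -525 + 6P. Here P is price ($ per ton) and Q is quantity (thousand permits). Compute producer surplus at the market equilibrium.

Producer surplus = 25668.75

Equating demand and supply, 735 - P = -525 + 6P gives 7P = 1260, so P* = 180.
Substitute back: Q* = 735 - 180 = 555.
Supply choke price (Qs = 0): P = 87.5. Producer surplus = ½ × (180 - 87.5) × 555 = 25668.75.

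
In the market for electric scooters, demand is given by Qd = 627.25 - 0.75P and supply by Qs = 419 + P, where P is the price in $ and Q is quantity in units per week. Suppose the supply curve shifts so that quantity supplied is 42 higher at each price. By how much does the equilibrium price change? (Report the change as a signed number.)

ΔP = -24

At equilibrium Qd = Qs, so 627.25 - 0.75P = 419 + P; collecting terms, 208.25 = 1.75P and P* = 119.
Then Q* = 627.25 - 0.75(119) = 538.
After the shift, supply is Qs = 461 + P.
New equilibrium: 166.25 = 1.75P, so P = 95 and Q = 556.
ΔP = 95 - 119 = -24.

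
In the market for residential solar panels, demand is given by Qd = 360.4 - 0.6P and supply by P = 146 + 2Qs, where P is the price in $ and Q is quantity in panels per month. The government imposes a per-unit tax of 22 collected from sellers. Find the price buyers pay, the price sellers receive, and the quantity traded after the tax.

Solving each curve for Q: Qs = -73 + 0.5P.
With a tax of 22 on sellers, they supply based on the net price P_s = P_b - 22, so Qs = -84 + 0.5P_b.
Set Qd = Qs: 360.4 - 0.6P_b = -84 + 0.5P_b, so 444.4 = 1.1P_b and P_b = 404.
Then P_s = 404 - 22 = 382 and Q = 360.4 - 0.6(404) = 118.

P_b = 404, P_s = 382, Q = 118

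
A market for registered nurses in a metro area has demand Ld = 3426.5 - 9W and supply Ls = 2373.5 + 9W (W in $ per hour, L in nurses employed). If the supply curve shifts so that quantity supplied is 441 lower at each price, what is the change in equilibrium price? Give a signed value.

Equating demand and supply, 3426.5 - 9W = 2373.5 + 9W gives 18W = 1053, so W* = 58.5.
Then L* = 3426.5 - 9(58.5) = 2900.
After the shift, supply is Ls = 1932.5 + 9W.
Re-solving, 18W = 1494 gives W = 83 and L = 2679.5.
ΔW = 83 - 58.5 = 24.5.

ΔW = 24.5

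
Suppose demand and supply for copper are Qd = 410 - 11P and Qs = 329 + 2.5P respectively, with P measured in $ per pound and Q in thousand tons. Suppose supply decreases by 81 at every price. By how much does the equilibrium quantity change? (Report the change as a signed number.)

Equating demand and supply, 410 - 11P = 329 + 2.5P gives 13.5P = 81, so P* = 6.
From the demand curve, Q* = 410 - 11(6) = 344.
After the shift, supply is Qs = 248 + 2.5P.
The new intersection has 162 = 13.5P, i.e. P = 12, Q = 278.
ΔQ = 278 - 344 = -66.

ΔQ = -66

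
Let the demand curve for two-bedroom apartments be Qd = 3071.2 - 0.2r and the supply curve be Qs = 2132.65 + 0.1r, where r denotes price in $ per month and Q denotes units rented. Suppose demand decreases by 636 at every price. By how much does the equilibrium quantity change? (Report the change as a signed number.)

ΔQ = -212

Equating demand and supply, 3071.2 - 0.2r = 2132.65 + 0.1r gives 0.3r = 938.55, so r* = 3128.5.
Then Q* = 3071.2 - 0.2(3128.5) = 2445.5.
After the shift, demand is Qd = 2435.2 - 0.2r.
The new intersection has 302.55 = 0.3r, i.e. r = 1008.5, Q = 2233.5.
ΔQ = 2233.5 - 2445.5 = -212.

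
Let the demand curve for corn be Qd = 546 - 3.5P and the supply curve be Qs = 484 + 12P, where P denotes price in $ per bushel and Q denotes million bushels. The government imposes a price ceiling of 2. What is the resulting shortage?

Shortage = 31

At P = 2: Qd = 539 and Qs = 508.
Shortage = Qd - Qs = 539 - 508 = 31.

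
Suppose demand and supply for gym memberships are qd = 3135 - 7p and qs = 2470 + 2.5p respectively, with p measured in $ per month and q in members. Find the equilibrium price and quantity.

The market clears where 3135 - 7p = 2470 + 2.5p. Rearranging, 9.5p = 665, hence p* = 70.
Then q* = 3135 - 7(70) = 2645.

p* = 70, q* = 2645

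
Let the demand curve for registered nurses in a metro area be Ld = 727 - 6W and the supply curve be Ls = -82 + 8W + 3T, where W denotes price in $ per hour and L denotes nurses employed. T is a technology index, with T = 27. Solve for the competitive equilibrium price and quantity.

W* = 52, L* = 415

With T = 27, supply is Ls = -1 + 8W.
At equilibrium Ld = Ls, so 727 - 6W = -1 + 8W; collecting terms, 728 = 14W and W* = 52.
Then L* = 727 - 6(52) = 415.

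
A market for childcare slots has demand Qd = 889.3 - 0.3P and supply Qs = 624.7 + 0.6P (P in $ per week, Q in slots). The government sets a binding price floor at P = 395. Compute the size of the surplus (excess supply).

With P fixed at 395, quantity demanded is 770.8 and quantity supplied is 861.7.
Surplus = Qs - Qd = 861.7 - 770.8 = 90.9.

Surplus = 90.9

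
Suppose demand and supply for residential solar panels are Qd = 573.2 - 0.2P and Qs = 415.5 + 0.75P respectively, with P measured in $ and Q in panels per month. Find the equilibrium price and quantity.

P* = 166, Q* = 540

At equilibrium Qd = Qs, so 573.2 - 0.2P = 415.5 + 0.75P; collecting terms, 157.7 = 0.95P and P* = 166.
Plugging P* into demand: Q* = 573.2 - 0.2(166) = 540.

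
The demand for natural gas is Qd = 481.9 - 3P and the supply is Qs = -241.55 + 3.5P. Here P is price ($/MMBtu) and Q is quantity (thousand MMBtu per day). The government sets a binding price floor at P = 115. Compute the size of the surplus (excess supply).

Evaluating both curves at the floor price 115 gives Qd = 136.9, Qs = 160.95.
Surplus = Qs - Qd = 160.95 - 136.9 = 24.05.

Surplus = 24.05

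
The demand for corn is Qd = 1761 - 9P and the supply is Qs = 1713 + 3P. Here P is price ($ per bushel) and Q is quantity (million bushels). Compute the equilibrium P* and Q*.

P* = 4, Q* = 1725

Equating demand and supply, 1761 - 9P = 1713 + 3P gives 12P = 48, so P* = 4.
From the demand curve, Q* = 1761 - 9(4) = 1725.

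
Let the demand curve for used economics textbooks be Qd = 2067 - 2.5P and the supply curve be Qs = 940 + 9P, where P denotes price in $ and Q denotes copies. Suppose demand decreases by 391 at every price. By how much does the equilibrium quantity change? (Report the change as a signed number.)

Set Qd = Qs: 2067 - 2.5P = 940 + 9P, so 1127 = 11.5P and P* = 98.
Substitute back: Q* = 2067 - 2.5(98) = 1822.
After the shift, demand is Qd = 1676 - 2.5P.
The new intersection has 736 = 11.5P, i.e. P = 64, Q = 1516.
ΔQ = 1516 - 1822 = -306.

ΔQ = -306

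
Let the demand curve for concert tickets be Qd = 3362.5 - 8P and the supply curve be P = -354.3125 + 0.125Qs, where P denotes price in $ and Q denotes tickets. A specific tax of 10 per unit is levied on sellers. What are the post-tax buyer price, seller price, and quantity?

P_b = 38, P_s = 28, Q = 3058.5

Inverting to quantity form: Qs = 2834.5 + 8P.
Sellers keep P_s = P_b - 10 per unit, so supply in terms of the buyer price is Qs = 2754.5 + 8P_b.
Set Qd = Qs: 3362.5 - 8P_b = 2754.5 + 8P_b, so 608 = 16P_b and P_b = 38.
Then P_s = 38 - 10 = 28 and Q = 3362.5 - 8(38) = 3058.5.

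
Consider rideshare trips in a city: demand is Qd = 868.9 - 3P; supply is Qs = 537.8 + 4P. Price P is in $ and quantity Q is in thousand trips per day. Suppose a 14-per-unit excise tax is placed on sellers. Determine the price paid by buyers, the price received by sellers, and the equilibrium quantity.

The tax drives a wedge P_b - P_s = 14. Substituting P_s = P_b - 14 into supply: Qs = 481.8 + 4P_b.
Equate demand and the shifted supply: 868.9 - 3P_b = 481.8 + 4P_b, giving 7P_b = 387.1, so P_b = 55.3.
Then P_s = 55.3 - 14 = 41.3 and Q = 868.9 - 3(55.3) = 703.

P_b = 55.3, P_s = 41.3, Q = 703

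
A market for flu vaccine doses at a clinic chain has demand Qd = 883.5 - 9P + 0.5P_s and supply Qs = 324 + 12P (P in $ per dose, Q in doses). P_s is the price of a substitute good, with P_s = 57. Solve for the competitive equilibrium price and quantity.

P* = 28, Q* = 660

With P_s = 57, demand is Qd = 912 - 9P.
The market clears where 912 - 9P = 324 + 12P. Rearranging, 21P = 588, hence P* = 28.
Substitute back: Q* = 912 - 9(28) = 660.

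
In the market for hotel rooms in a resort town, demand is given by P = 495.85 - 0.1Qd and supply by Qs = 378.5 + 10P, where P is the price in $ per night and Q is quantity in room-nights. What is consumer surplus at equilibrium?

Consumer surplus = 356044.6125

Solving each curve for Q: Qd = 4958.5 - 10P.
The market clears where 4958.5 - 10P = 378.5 + 10P. Rearranging, 20P = 4580, hence P* = 229.
Plugging P* into demand: Q* = 4958.5 - 10(229) = 2668.5.
Demand choke price (Qd = 0): P = 4958.5/10 = 495.85. Consumer surplus = ½ × (495.85 - 229) × 2668.5 = 356044.6125.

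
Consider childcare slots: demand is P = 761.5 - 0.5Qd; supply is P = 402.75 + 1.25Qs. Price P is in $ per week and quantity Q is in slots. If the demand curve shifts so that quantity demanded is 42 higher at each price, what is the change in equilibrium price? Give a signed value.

ΔP = 15

Rewriting in direct form: Qd = 1523 - 2P and Qs = -322.2 + 0.8P.
At equilibrium Qd = Qs, so 1523 - 2P = -322.2 + 0.8P; collecting terms, 1845.2 = 2.8P and P* = 659.
Substitute back: Q* = 1523 - 2(659) = 205.
After the shift, demand is Qd = 1565 - 2P.
New equilibrium: 1887.2 = 2.8P, so P = 674 and Q = 217.
ΔP = 674 - 659 = 15.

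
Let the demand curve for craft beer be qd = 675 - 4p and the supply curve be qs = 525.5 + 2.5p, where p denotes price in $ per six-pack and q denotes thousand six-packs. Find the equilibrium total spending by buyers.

Equating demand and supply, 675 - 4p = 525.5 + 2.5p gives 6.5p = 149.5, so p* = 23.
Plugging p* into demand: q* = 675 - 4(23) = 583.
Total spending by buyers = p* × q* = 23 × 583 = 13409.

Total spending by buyers = 13409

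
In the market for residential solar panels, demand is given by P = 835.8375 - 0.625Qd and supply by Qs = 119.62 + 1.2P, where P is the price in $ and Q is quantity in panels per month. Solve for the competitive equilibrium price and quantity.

P* = 434.9, Q* = 641.5

Solving each curve for Q: Qd = 1337.34 - 1.6P.
Equating demand and supply, 1337.34 - 1.6P = 119.62 + 1.2P gives 2.8P = 1217.72, so P* = 434.9.
Then Q* = 1337.34 - 1.6(434.9) = 641.5.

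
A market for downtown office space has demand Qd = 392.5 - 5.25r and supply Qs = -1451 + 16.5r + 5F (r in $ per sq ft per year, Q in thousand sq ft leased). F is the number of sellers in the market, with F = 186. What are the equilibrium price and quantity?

r* = 42, Q* = 172

With F = 186, supply is Qs = -521 + 16.5r.
Set Qd = Qs: 392.5 - 5.25r = -521 + 16.5r, so 913.5 = 21.75r and r* = 42.
Substitute back: Q* = 392.5 - 5.25(42) = 172.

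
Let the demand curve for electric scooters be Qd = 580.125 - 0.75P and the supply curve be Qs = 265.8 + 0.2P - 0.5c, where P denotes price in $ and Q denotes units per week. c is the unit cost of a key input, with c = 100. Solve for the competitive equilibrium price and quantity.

P* = 383.5, Q* = 292.5

With c = 100, supply is Qs = 215.8 + 0.2P.
At equilibrium Qd = Qs, so 580.125 - 0.75P = 215.8 + 0.2P; collecting terms, 364.325 = 0.95P and P* = 383.5.
Then Q* = 580.125 - 0.75(383.5) = 292.5.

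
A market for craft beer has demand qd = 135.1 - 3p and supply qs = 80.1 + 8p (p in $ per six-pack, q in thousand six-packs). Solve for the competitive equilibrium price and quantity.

Equating demand and supply, 135.1 - 3p = 80.1 + 8p gives 11p = 55, so p* = 5.
Substitute back: q* = 135.1 - 3(5) = 120.1.

p* = 5, q* = 120.1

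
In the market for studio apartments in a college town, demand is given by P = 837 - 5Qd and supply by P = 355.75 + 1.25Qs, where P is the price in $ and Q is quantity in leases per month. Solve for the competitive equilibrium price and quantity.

P* = 452, Q* = 77

Solving each curve for Q: Qd = 167.4 - 0.2P and Qs = -284.6 + 0.8P.
At equilibrium Qd = Qs, so 167.4 - 0.2P = -284.6 + 0.8P; collecting terms, 452 = P and P* = 452.
From the demand curve, Q* = 167.4 - 0.2(452) = 77.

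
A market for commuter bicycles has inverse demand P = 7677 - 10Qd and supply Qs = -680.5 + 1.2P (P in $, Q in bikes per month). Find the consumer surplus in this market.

Solving each curve for Q: Qd = 767.7 - 0.1P.
The market clears where 767.7 - 0.1P = -680.5 + 1.2P. Rearranging, 1.3P = 1448.2, hence P* = 1114.
From the demand curve, Q* = 767.7 - 0.1(1114) = 656.3.
Demand choke price (Qd = 0): P = 767.7/0.1 = 7677. Consumer surplus = ½ × (7677 - 1114) × 656.3 = 2153648.45.

Consumer surplus = 2153648.45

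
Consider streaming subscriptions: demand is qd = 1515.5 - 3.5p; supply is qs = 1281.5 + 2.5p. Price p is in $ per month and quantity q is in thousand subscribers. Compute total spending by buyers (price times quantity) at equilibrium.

Set qd = qs: 1515.5 - 3.5p = 1281.5 + 2.5p, so 234 = 6p and p* = 39.
From the demand curve, q* = 1515.5 - 3.5(39) = 1379.
Total spending by buyers = p* × q* = 39 × 1379 = 53781.

Total spending by buyers = 53781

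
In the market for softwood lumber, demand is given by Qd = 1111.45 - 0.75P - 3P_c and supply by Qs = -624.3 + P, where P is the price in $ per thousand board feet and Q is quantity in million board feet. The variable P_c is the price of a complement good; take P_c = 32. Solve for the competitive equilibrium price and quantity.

With P_c = 32, demand is Qd = 1015.45 - 0.75P.
At equilibrium Qd = Qs, so 1015.45 - 0.75P = -624.3 + P; collecting terms, 1639.75 = 1.75P and P* = 937.
Then Q* = 1015.45 - 0.75(937) = 312.7.

P* = 937, Q* = 312.7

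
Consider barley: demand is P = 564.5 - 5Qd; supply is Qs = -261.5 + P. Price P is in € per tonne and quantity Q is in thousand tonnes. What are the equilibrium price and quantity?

Solving each curve for Q: Qd = 112.9 - 0.2P.
Equating demand and supply, 112.9 - 0.2P = -261.5 + P gives 1.2P = 374.4, so P* = 312.
Then Q* = 112.9 - 0.2(312) = 50.5.

P* = 312, Q* = 50.5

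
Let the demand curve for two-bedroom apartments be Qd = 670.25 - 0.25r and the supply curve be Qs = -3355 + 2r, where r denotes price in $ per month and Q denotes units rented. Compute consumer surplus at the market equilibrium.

The market clears where 670.25 - 0.25r = -3355 + 2r. Rearranging, 2.25r = 4025.25, hence r* = 1789.
From the demand curve, Q* = 670.25 - 0.25(1789) = 223.
Demand choke price (Qd = 0): r = 670.25/0.25 = 2681. Consumer surplus = ½ × (2681 - 1789) × 223 = 99458.

Consumer surplus = 99458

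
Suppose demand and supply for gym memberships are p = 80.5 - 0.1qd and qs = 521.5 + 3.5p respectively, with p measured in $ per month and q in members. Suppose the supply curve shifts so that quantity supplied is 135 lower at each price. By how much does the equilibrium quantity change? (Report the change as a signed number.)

Δq = -100

In direct form, qd = 805 - 10p.
Set qd = qs: 805 - 10p = 521.5 + 3.5p, so 283.5 = 13.5p and p* = 21.
Plugging p* into demand: q* = 805 - 10(21) = 595.
After the shift, supply is qs = 386.5 + 3.5p.
Re-solving, 13.5p = 418.5 gives p = 31 and q = 495.
Δq = 495 - 595 = -100.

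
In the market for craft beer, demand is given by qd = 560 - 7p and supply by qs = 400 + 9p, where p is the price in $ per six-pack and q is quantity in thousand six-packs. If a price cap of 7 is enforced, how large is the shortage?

With p fixed at 7, quantity demanded is 511 and quantity supplied is 463.
Shortage = qd - qs = 511 - 463 = 48.

Shortage = 48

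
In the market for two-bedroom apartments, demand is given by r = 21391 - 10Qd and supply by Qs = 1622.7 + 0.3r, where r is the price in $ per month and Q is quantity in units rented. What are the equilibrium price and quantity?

r* = 1291, Q* = 2010

Rewriting in direct form: Qd = 2139.1 - 0.1r.
At equilibrium Qd = Qs, so 2139.1 - 0.1r = 1622.7 + 0.3r; collecting terms, 516.4 = 0.4r and r* = 1291.
Then Q* = 2139.1 - 0.1(1291) = 2010.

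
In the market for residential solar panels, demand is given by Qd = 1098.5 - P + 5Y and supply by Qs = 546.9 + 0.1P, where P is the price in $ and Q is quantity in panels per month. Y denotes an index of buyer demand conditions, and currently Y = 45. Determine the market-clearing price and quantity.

With Y = 45, demand is Qd = 1323.5 - P.
At equilibrium Qd = Qs, so 1323.5 - P = 546.9 + 0.1P; collecting terms, 776.6 = 1.1P and P* = 706.
Substitute back: Q* = 1323.5 - 706 = 617.5.

P* = 706, Q* = 617.5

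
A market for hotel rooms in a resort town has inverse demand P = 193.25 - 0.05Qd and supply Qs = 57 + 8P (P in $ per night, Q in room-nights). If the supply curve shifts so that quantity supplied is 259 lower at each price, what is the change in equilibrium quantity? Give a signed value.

ΔQ = -185

Rewriting in direct form: Qd = 3865 - 20P.
At equilibrium Qd = Qs, so 3865 - 20P = 57 + 8P; collecting terms, 3808 = 28P and P* = 136.
Then Q* = 3865 - 20(136) = 1145.
After the shift, supply is Qs = -202 + 8P.
Re-solving, 28P = 4067 gives P = 145.25 and Q = 960.
ΔQ = 960 - 1145 = -185.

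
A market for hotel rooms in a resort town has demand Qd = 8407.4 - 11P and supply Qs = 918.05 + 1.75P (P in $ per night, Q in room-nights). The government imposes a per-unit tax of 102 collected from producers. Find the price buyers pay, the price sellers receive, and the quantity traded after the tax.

Producers keep P_s = P_b - 102 per unit, so supply in terms of the buyer price is Qs = 739.55 + 1.75P_b.
Equate demand and the shifted supply: 8407.4 - 11P_b = 739.55 + 1.75P_b, giving 12.75P_b = 7667.85, so P_b = 601.4.
Then P_s = 601.4 - 102 = 499.4 and Q = 8407.4 - 11(601.4) = 1792.

P_b = 601.4, P_s = 499.4, Q = 1792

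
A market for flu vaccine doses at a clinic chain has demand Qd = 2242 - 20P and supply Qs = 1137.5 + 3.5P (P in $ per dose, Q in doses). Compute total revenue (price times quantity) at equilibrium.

The market clears where 2242 - 20P = 1137.5 + 3.5P. Rearranging, 23.5P = 1104.5, hence P* = 47.
From the demand curve, Q* = 2242 - 20(47) = 1302.
Total revenue = P* × Q* = 47 × 1302 = 61194.

Total revenue = 61194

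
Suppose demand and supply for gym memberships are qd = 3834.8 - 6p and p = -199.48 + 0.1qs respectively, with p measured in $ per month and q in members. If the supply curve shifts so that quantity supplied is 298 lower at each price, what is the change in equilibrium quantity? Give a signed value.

Rewriting in direct form: qs = 1994.8 + 10p.
Equating demand and supply, 3834.8 - 6p = 1994.8 + 10p gives 16p = 1840, so p* = 115.
Then q* = 3834.8 - 6(115) = 3144.8.
After the shift, supply is qs = 1696.8 + 10p.
The new intersection has 2138 = 16p, i.e. p = 133.625, q = 3033.05.
Δq = 3033.05 - 3144.8 = -111.75.

Δq = -111.75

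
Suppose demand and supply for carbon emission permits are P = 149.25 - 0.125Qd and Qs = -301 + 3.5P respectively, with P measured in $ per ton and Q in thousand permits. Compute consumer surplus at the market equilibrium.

Consumer surplus = 1482.25

Solving each curve for Q: Qd = 1194 - 8P.
Set Qd = Qs: 1194 - 8P = -301 + 3.5P, so 1495 = 11.5P and P* = 130.
Substitute back: Q* = 1194 - 8(130) = 154.
Demand choke price (Qd = 0): P = 1194/8 = 149.25. Consumer surplus = ½ × (149.25 - 130) × 154 = 1482.25.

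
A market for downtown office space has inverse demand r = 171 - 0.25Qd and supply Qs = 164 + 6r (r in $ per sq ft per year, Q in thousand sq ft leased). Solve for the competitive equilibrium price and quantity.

r* = 52, Q* = 476

Rewriting in direct form: Qd = 684 - 4r.
At equilibrium Qd = Qs, so 684 - 4r = 164 + 6r; collecting terms, 520 = 10r and r* = 52.
From the demand curve, Q* = 684 - 4(52) = 476.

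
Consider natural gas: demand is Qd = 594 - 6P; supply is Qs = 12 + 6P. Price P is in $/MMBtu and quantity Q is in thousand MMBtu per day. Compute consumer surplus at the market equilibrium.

The market clears where 594 - 6P = 12 + 6P. Rearranging, 12P = 582, hence P* = 48.5.
Plugging P* into demand: Q* = 594 - 6(48.5) = 303.
Demand choke price (Qd = 0): P = 594/6 = 99. Consumer surplus = ½ × (99 - 48.5) × 303 = 7650.75.

Consumer surplus = 7650.75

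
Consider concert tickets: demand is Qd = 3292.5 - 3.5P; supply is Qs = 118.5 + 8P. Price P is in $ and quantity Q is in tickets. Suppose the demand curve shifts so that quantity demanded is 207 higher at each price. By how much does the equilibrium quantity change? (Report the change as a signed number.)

Equating demand and supply, 3292.5 - 3.5P = 118.5 + 8P gives 11.5P = 3174, so P* = 276.
Substitute back: Q* = 3292.5 - 3.5(276) = 2326.5.
After the shift, demand is Qd = 3499.5 - 3.5P.
The new intersection has 3381 = 11.5P, i.e. P = 294, Q = 2470.5.
ΔQ = 2470.5 - 2326.5 = 144.

ΔQ = 144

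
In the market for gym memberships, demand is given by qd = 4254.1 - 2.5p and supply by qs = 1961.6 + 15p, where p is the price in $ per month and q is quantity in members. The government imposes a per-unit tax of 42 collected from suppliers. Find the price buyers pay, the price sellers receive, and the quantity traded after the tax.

p_b = 167, p_s = 125, q = 3836.6

Suppliers keep p_s = p_b - 42 per unit, so supply in terms of the buyer price is qs = 1331.6 + 15p_b.
Set qd = qs: 4254.1 - 2.5p_b = 1331.6 + 15p_b, so 2922.5 = 17.5p_b and p_b = 167.
Then p_s = 167 - 42 = 125 and q = 4254.1 - 2.5(167) = 3836.6.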